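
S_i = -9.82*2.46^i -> [-9.82, -24.16, -59.43, -146.19, -359.63]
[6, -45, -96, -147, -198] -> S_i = 6 + -51*i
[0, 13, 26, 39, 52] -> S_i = 0 + 13*i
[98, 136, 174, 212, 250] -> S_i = 98 + 38*i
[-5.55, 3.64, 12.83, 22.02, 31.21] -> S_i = -5.55 + 9.19*i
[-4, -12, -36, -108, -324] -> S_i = -4*3^i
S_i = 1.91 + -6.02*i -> [1.91, -4.11, -10.13, -16.15, -22.17]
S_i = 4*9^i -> [4, 36, 324, 2916, 26244]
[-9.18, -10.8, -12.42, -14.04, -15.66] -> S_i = -9.18 + -1.62*i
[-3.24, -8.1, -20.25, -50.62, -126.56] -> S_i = -3.24*2.50^i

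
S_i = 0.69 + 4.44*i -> [0.69, 5.13, 9.57, 14.01, 18.45]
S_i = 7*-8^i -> [7, -56, 448, -3584, 28672]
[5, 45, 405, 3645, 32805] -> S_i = 5*9^i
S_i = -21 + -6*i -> [-21, -27, -33, -39, -45]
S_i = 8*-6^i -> [8, -48, 288, -1728, 10368]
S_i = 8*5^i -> [8, 40, 200, 1000, 5000]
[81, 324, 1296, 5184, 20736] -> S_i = 81*4^i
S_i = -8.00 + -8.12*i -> [-8.0, -16.12, -24.24, -32.36, -40.48]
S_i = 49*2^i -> [49, 98, 196, 392, 784]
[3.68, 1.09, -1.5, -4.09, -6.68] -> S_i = 3.68 + -2.59*i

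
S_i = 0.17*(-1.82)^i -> [0.17, -0.31, 0.56, -1.02, 1.87]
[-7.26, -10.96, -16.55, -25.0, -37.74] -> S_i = -7.26*1.51^i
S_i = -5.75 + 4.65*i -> [-5.75, -1.1, 3.55, 8.2, 12.85]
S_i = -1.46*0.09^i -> [-1.46, -0.13, -0.01, -0.0, -0.0]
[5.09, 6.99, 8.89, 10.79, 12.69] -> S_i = 5.09 + 1.90*i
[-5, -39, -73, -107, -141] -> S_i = -5 + -34*i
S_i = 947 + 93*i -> [947, 1040, 1133, 1226, 1319]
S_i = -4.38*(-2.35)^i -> [-4.38, 10.29, -24.19, 56.84, -133.58]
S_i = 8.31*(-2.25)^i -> [8.31, -18.7, 42.07, -94.66, 212.98]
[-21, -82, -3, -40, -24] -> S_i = Random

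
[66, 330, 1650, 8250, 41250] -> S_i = 66*5^i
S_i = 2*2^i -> [2, 4, 8, 16, 32]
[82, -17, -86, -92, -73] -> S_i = Random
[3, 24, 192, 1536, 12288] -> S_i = 3*8^i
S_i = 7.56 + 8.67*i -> [7.56, 16.23, 24.9, 33.57, 42.24]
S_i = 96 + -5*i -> [96, 91, 86, 81, 76]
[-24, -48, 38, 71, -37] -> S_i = Random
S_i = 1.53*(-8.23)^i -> [1.53, -12.59, 103.63, -852.89, 7019.25]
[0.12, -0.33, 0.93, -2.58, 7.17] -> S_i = 0.12*(-2.78)^i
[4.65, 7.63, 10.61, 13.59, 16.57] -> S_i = 4.65 + 2.98*i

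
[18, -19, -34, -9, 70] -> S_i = Random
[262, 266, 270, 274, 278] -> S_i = 262 + 4*i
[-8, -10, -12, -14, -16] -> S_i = -8 + -2*i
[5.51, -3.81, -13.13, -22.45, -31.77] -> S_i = 5.51 + -9.32*i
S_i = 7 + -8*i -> [7, -1, -9, -17, -25]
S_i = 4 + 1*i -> [4, 5, 6, 7, 8]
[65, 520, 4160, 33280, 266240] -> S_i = 65*8^i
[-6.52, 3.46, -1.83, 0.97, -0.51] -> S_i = -6.52*(-0.53)^i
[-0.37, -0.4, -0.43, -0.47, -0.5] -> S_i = -0.37*1.08^i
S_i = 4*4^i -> [4, 16, 64, 256, 1024]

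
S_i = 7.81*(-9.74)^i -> [7.81, -76.07, 740.92, -7216.52, 70288.92]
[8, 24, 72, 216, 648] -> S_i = 8*3^i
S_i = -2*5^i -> [-2, -10, -50, -250, -1250]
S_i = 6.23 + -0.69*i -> [6.23, 5.54, 4.85, 4.16, 3.47]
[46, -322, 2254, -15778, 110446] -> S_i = 46*-7^i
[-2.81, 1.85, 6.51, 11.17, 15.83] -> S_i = -2.81 + 4.66*i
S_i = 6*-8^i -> [6, -48, 384, -3072, 24576]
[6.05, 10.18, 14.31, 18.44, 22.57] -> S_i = 6.05 + 4.13*i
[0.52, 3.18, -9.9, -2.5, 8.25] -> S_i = Random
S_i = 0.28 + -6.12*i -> [0.28, -5.84, -11.96, -18.08, -24.2]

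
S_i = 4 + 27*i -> [4, 31, 58, 85, 112]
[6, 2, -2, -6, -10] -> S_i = 6 + -4*i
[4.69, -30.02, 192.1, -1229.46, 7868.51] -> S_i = 4.69*(-6.40)^i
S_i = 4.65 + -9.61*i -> [4.65, -4.96, -14.57, -24.18, -33.79]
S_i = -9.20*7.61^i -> [-9.2, -70.01, -532.79, -4054.54, -30855.06]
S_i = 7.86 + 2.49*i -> [7.86, 10.35, 12.84, 15.33, 17.82]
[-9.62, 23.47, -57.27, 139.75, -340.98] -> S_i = -9.62*(-2.44)^i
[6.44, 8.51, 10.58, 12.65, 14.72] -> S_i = 6.44 + 2.07*i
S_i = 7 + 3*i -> [7, 10, 13, 16, 19]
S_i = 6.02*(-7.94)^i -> [6.02, -47.8, 379.52, -3013.41, 23926.46]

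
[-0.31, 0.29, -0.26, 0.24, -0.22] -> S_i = -0.31*(-0.92)^i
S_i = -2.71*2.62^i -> [-2.71, -7.1, -18.6, -48.74, -127.7]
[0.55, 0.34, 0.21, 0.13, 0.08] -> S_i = 0.55*0.62^i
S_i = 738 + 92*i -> [738, 830, 922, 1014, 1106]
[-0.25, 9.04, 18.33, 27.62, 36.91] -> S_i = -0.25 + 9.29*i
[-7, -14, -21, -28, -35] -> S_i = -7 + -7*i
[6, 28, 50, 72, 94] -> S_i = 6 + 22*i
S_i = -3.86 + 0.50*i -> [-3.86, -3.36, -2.86, -2.36, -1.86]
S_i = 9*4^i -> [9, 36, 144, 576, 2304]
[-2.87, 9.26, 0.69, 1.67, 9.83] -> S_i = Random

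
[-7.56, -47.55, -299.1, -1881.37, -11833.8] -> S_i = -7.56*6.29^i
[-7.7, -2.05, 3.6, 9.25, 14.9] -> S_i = -7.70 + 5.65*i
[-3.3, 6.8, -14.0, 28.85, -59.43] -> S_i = -3.30*(-2.06)^i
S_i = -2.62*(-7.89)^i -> [-2.62, 20.67, -163.1, 1286.86, -10153.35]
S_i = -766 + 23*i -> [-766, -743, -720, -697, -674]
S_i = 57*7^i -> [57, 399, 2793, 19551, 136857]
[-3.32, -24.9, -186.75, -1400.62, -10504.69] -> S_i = -3.32*7.50^i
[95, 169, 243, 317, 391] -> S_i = 95 + 74*i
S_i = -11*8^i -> [-11, -88, -704, -5632, -45056]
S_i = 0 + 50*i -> [0, 50, 100, 150, 200]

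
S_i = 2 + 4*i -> [2, 6, 10, 14, 18]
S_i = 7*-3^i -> [7, -21, 63, -189, 567]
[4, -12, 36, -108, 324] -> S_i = 4*-3^i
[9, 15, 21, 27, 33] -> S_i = 9 + 6*i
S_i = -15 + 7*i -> [-15, -8, -1, 6, 13]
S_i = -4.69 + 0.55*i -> [-4.69, -4.14, -3.59, -3.04, -2.49]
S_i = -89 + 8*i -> [-89, -81, -73, -65, -57]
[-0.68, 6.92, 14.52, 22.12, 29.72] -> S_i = -0.68 + 7.60*i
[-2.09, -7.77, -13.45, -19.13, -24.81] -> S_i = -2.09 + -5.68*i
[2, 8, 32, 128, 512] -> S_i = 2*4^i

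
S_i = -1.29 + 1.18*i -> [-1.29, -0.11, 1.07, 2.25, 3.43]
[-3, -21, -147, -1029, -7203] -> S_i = -3*7^i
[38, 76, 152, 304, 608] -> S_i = 38*2^i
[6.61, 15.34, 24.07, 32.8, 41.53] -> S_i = 6.61 + 8.73*i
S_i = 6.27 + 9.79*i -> [6.27, 16.06, 25.85, 35.64, 45.43]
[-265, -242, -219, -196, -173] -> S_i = -265 + 23*i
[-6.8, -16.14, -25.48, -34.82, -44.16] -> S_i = -6.80 + -9.34*i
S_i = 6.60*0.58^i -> [6.6, 3.83, 2.22, 1.29, 0.75]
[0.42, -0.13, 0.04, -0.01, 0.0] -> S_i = 0.42*(-0.31)^i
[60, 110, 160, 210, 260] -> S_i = 60 + 50*i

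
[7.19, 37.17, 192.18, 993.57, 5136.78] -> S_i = 7.19*5.17^i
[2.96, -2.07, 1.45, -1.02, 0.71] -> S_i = 2.96*(-0.70)^i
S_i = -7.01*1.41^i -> [-7.01, -9.88, -13.94, -19.65, -27.71]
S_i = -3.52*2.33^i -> [-3.52, -8.2, -19.11, -44.53, -103.74]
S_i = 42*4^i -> [42, 168, 672, 2688, 10752]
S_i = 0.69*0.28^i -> [0.69, 0.19, 0.05, 0.02, 0.0]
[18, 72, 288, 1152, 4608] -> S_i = 18*4^i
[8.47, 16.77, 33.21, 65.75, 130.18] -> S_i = 8.47*1.98^i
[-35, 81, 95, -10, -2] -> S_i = Random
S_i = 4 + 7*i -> [4, 11, 18, 25, 32]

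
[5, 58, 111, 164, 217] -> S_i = 5 + 53*i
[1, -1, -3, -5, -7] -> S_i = 1 + -2*i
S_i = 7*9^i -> [7, 63, 567, 5103, 45927]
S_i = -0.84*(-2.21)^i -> [-0.84, 1.86, -4.1, 9.07, -20.04]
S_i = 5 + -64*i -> [5, -59, -123, -187, -251]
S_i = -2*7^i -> [-2, -14, -98, -686, -4802]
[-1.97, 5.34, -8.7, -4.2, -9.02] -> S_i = Random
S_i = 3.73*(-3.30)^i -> [3.73, -12.31, 40.62, -134.05, 442.35]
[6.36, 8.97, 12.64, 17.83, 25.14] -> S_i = 6.36*1.41^i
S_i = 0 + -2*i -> [0, -2, -4, -6, -8]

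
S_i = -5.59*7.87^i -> [-5.59, -43.99, -346.23, -2724.81, -21444.24]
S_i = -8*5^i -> [-8, -40, -200, -1000, -5000]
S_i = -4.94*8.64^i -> [-4.94, -42.68, -368.77, -3186.16, -27528.46]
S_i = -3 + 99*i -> [-3, 96, 195, 294, 393]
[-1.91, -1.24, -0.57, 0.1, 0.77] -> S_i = -1.91 + 0.67*i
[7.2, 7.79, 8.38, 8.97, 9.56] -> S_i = 7.20 + 0.59*i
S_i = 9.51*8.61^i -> [9.51, 81.88, 705.0, 6070.02, 52262.85]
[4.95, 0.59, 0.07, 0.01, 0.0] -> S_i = 4.95*0.12^i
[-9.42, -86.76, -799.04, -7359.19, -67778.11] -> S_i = -9.42*9.21^i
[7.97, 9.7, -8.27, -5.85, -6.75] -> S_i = Random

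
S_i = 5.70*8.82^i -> [5.7, 50.27, 443.42, 3910.94, 34494.45]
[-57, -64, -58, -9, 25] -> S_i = Random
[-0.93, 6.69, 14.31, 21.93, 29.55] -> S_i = -0.93 + 7.62*i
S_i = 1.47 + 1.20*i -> [1.47, 2.67, 3.87, 5.07, 6.27]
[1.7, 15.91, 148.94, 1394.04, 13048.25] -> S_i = 1.70*9.36^i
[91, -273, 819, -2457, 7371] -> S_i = 91*-3^i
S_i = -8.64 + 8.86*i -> [-8.64, 0.22, 9.08, 17.94, 26.8]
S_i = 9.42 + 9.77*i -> [9.42, 19.19, 28.96, 38.73, 48.5]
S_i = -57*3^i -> [-57, -171, -513, -1539, -4617]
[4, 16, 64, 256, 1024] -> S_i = 4*4^i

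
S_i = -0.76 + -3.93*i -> [-0.76, -4.69, -8.62, -12.55, -16.48]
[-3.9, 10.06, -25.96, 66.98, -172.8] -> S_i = -3.90*(-2.58)^i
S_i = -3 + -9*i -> [-3, -12, -21, -30, -39]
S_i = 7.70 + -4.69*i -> [7.7, 3.01, -1.68, -6.37, -11.06]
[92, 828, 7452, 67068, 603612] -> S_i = 92*9^i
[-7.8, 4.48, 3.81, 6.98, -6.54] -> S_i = Random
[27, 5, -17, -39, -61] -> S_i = 27 + -22*i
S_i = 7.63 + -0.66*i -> [7.63, 6.97, 6.31, 5.65, 4.99]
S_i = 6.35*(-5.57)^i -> [6.35, -35.37, 197.01, -1097.34, 6112.16]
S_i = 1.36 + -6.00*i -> [1.36, -4.64, -10.64, -16.64, -22.64]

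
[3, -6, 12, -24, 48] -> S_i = 3*-2^i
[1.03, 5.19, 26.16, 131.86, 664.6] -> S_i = 1.03*5.04^i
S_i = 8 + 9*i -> [8, 17, 26, 35, 44]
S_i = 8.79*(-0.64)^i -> [8.79, -5.63, 3.6, -2.3, 1.47]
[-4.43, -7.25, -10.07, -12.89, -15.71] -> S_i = -4.43 + -2.82*i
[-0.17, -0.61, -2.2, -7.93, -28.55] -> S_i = -0.17*3.60^i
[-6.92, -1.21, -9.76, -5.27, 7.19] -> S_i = Random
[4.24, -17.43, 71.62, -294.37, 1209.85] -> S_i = 4.24*(-4.11)^i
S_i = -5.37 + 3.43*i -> [-5.37, -1.94, 1.49, 4.92, 8.35]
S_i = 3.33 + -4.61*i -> [3.33, -1.28, -5.89, -10.5, -15.11]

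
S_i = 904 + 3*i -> [904, 907, 910, 913, 916]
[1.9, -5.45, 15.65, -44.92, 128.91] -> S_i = 1.90*(-2.87)^i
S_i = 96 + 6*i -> [96, 102, 108, 114, 120]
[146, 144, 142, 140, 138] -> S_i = 146 + -2*i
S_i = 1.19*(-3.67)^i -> [1.19, -4.37, 16.03, -58.82, 215.88]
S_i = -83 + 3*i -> [-83, -80, -77, -74, -71]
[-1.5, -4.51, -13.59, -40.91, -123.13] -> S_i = -1.50*3.01^i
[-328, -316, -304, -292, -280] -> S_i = -328 + 12*i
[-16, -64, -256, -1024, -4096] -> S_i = -16*4^i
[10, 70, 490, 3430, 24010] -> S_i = 10*7^i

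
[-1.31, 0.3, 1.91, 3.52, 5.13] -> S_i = -1.31 + 1.61*i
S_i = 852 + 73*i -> [852, 925, 998, 1071, 1144]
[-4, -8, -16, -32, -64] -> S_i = -4*2^i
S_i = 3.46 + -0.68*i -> [3.46, 2.78, 2.1, 1.42, 0.74]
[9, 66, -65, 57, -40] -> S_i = Random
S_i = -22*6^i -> [-22, -132, -792, -4752, -28512]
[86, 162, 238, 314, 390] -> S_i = 86 + 76*i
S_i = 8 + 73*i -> [8, 81, 154, 227, 300]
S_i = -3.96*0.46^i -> [-3.96, -1.82, -0.84, -0.39, -0.18]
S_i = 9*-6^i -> [9, -54, 324, -1944, 11664]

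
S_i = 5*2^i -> [5, 10, 20, 40, 80]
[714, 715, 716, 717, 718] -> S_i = 714 + 1*i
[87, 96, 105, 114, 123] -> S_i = 87 + 9*i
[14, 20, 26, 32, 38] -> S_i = 14 + 6*i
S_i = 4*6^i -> [4, 24, 144, 864, 5184]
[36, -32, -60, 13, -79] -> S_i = Random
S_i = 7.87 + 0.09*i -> [7.87, 7.96, 8.05, 8.14, 8.23]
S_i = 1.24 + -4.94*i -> [1.24, -3.7, -8.64, -13.58, -18.52]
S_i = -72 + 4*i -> [-72, -68, -64, -60, -56]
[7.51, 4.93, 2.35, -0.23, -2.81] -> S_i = 7.51 + -2.58*i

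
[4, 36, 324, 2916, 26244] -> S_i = 4*9^i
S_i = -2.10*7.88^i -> [-2.1, -16.55, -130.4, -1027.54, -8097.0]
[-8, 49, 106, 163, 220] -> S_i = -8 + 57*i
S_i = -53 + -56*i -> [-53, -109, -165, -221, -277]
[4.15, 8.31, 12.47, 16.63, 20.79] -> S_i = 4.15 + 4.16*i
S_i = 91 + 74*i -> [91, 165, 239, 313, 387]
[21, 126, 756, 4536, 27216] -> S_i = 21*6^i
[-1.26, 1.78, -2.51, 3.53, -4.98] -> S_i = -1.26*(-1.41)^i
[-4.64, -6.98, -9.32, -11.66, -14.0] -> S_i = -4.64 + -2.34*i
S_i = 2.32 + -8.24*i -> [2.32, -5.92, -14.16, -22.4, -30.64]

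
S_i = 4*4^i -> [4, 16, 64, 256, 1024]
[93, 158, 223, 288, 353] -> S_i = 93 + 65*i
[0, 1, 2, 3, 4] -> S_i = 0 + 1*i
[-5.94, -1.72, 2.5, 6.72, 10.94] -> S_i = -5.94 + 4.22*i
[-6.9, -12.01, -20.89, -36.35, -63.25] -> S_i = -6.90*1.74^i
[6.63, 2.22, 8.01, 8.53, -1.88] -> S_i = Random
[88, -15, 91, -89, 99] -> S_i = Random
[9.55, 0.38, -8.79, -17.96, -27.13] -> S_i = 9.55 + -9.17*i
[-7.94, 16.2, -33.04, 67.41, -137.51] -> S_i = -7.94*(-2.04)^i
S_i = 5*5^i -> [5, 25, 125, 625, 3125]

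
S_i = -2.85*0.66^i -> [-2.85, -1.88, -1.24, -0.82, -0.54]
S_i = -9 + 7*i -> [-9, -2, 5, 12, 19]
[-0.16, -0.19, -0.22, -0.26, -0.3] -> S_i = -0.16*1.17^i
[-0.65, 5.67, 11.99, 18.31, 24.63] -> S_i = -0.65 + 6.32*i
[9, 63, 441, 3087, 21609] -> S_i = 9*7^i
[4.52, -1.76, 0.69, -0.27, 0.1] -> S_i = 4.52*(-0.39)^i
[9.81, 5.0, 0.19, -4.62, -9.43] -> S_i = 9.81 + -4.81*i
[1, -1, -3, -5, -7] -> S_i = 1 + -2*i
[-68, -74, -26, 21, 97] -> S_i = Random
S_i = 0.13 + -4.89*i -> [0.13, -4.76, -9.65, -14.54, -19.43]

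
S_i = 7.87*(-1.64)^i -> [7.87, -12.91, 21.17, -34.71, 56.93]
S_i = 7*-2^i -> [7, -14, 28, -56, 112]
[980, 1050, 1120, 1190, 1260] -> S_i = 980 + 70*i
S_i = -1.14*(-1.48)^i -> [-1.14, 1.69, -2.5, 3.7, -5.47]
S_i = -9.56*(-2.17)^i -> [-9.56, 20.75, -45.02, 97.69, -211.98]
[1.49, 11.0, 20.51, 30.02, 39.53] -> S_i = 1.49 + 9.51*i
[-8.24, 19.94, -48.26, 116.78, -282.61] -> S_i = -8.24*(-2.42)^i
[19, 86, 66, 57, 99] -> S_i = Random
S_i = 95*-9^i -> [95, -855, 7695, -69255, 623295]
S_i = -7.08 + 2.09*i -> [-7.08, -4.99, -2.9, -0.81, 1.28]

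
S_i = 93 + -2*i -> [93, 91, 89, 87, 85]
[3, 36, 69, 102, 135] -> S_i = 3 + 33*i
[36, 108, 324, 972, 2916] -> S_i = 36*3^i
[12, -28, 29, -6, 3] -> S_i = Random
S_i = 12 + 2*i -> [12, 14, 16, 18, 20]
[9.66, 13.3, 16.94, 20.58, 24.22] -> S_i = 9.66 + 3.64*i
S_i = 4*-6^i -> [4, -24, 144, -864, 5184]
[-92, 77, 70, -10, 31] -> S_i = Random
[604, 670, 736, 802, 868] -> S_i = 604 + 66*i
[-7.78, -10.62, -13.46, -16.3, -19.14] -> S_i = -7.78 + -2.84*i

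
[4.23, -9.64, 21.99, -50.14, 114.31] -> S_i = 4.23*(-2.28)^i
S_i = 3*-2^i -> [3, -6, 12, -24, 48]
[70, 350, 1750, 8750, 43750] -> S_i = 70*5^i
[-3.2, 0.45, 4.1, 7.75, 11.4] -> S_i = -3.20 + 3.65*i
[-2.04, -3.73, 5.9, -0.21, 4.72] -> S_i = Random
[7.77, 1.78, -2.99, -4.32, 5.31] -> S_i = Random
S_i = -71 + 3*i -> [-71, -68, -65, -62, -59]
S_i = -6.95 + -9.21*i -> [-6.95, -16.16, -25.37, -34.58, -43.79]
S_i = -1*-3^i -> [-1, 3, -9, 27, -81]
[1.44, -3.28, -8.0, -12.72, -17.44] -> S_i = 1.44 + -4.72*i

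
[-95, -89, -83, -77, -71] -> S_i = -95 + 6*i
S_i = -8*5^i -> [-8, -40, -200, -1000, -5000]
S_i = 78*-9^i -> [78, -702, 6318, -56862, 511758]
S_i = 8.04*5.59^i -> [8.04, 44.94, 251.23, 1404.4, 7850.61]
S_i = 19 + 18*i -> [19, 37, 55, 73, 91]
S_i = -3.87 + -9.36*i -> [-3.87, -13.23, -22.59, -31.95, -41.31]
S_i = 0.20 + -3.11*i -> [0.2, -2.91, -6.02, -9.13, -12.24]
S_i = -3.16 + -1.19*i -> [-3.16, -4.35, -5.54, -6.73, -7.92]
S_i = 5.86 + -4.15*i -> [5.86, 1.71, -2.44, -6.59, -10.74]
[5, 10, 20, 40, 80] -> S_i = 5*2^i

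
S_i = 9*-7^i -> [9, -63, 441, -3087, 21609]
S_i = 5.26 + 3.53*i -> [5.26, 8.79, 12.32, 15.85, 19.38]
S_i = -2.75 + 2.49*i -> [-2.75, -0.26, 2.23, 4.72, 7.21]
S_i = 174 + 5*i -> [174, 179, 184, 189, 194]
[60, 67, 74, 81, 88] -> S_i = 60 + 7*i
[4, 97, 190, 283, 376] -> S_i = 4 + 93*i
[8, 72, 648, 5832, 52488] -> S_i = 8*9^i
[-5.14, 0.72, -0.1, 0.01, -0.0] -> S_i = -5.14*(-0.14)^i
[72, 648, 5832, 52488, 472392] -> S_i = 72*9^i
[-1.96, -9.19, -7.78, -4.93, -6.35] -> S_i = Random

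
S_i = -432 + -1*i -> [-432, -433, -434, -435, -436]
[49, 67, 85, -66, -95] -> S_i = Random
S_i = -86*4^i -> [-86, -344, -1376, -5504, -22016]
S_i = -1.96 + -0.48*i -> [-1.96, -2.44, -2.92, -3.4, -3.88]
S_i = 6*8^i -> [6, 48, 384, 3072, 24576]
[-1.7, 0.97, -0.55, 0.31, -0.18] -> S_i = -1.70*(-0.57)^i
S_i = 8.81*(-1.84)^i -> [8.81, -16.21, 29.83, -54.88, 100.98]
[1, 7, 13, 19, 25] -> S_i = 1 + 6*i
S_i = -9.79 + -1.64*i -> [-9.79, -11.43, -13.07, -14.71, -16.35]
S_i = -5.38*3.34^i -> [-5.38, -17.97, -60.02, -200.46, -669.53]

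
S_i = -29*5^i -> [-29, -145, -725, -3625, -18125]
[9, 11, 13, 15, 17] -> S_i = 9 + 2*i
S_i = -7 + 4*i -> [-7, -3, 1, 5, 9]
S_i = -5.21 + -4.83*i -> [-5.21, -10.04, -14.87, -19.7, -24.53]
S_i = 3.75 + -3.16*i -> [3.75, 0.59, -2.57, -5.73, -8.89]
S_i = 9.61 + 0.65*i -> [9.61, 10.26, 10.91, 11.56, 12.21]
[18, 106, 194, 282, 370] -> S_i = 18 + 88*i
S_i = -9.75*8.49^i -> [-9.75, -82.78, -702.78, -5966.61, -50656.52]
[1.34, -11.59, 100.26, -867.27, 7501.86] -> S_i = 1.34*(-8.65)^i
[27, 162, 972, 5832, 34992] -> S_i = 27*6^i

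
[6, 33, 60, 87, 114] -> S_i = 6 + 27*i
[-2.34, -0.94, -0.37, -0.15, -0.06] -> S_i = -2.34*0.40^i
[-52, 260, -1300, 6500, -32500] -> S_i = -52*-5^i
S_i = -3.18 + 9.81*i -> [-3.18, 6.63, 16.44, 26.25, 36.06]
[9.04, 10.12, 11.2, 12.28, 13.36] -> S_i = 9.04 + 1.08*i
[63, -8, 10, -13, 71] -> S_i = Random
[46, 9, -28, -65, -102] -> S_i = 46 + -37*i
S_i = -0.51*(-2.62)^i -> [-0.51, 1.34, -3.5, 9.17, -24.03]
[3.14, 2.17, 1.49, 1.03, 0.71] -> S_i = 3.14*0.69^i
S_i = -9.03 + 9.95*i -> [-9.03, 0.92, 10.87, 20.82, 30.77]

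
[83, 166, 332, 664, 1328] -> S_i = 83*2^i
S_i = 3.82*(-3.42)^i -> [3.82, -13.06, 44.68, -152.81, 522.6]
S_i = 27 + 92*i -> [27, 119, 211, 303, 395]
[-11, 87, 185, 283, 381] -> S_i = -11 + 98*i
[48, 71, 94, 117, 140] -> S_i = 48 + 23*i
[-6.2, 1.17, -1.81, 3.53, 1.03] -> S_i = Random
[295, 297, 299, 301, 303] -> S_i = 295 + 2*i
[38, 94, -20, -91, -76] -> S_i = Random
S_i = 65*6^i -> [65, 390, 2340, 14040, 84240]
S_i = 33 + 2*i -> [33, 35, 37, 39, 41]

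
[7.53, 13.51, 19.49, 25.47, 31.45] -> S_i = 7.53 + 5.98*i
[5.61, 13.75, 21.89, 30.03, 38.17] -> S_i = 5.61 + 8.14*i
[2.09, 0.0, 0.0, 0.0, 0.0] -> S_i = 2.09*0.00^i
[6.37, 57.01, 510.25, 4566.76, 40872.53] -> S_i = 6.37*8.95^i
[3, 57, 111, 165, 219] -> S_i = 3 + 54*i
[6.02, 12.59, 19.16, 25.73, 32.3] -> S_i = 6.02 + 6.57*i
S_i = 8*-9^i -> [8, -72, 648, -5832, 52488]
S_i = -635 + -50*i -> [-635, -685, -735, -785, -835]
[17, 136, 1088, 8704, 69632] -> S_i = 17*8^i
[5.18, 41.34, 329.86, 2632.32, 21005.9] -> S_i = 5.18*7.98^i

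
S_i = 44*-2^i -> [44, -88, 176, -352, 704]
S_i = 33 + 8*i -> [33, 41, 49, 57, 65]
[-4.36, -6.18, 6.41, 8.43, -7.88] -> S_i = Random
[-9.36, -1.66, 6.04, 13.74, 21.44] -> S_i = -9.36 + 7.70*i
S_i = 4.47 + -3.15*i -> [4.47, 1.32, -1.83, -4.98, -8.13]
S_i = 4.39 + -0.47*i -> [4.39, 3.92, 3.45, 2.98, 2.51]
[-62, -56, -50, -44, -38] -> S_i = -62 + 6*i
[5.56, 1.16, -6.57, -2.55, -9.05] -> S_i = Random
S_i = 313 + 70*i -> [313, 383, 453, 523, 593]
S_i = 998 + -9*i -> [998, 989, 980, 971, 962]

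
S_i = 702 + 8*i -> [702, 710, 718, 726, 734]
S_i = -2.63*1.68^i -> [-2.63, -4.42, -7.42, -12.47, -20.95]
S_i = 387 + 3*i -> [387, 390, 393, 396, 399]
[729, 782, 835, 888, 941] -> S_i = 729 + 53*i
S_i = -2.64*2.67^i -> [-2.64, -7.05, -18.82, -50.25, -134.17]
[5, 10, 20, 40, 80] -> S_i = 5*2^i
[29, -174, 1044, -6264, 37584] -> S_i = 29*-6^i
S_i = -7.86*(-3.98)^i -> [-7.86, 31.28, -124.51, 495.53, -1972.22]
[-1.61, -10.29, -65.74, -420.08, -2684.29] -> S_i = -1.61*6.39^i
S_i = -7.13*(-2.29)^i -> [-7.13, 16.33, -37.39, 85.62, -196.08]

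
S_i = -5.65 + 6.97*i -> [-5.65, 1.32, 8.29, 15.26, 22.23]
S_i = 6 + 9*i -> [6, 15, 24, 33, 42]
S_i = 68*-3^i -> [68, -204, 612, -1836, 5508]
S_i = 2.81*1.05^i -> [2.81, 2.95, 3.1, 3.25, 3.42]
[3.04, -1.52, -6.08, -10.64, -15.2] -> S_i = 3.04 + -4.56*i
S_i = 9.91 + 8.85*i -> [9.91, 18.76, 27.61, 36.46, 45.31]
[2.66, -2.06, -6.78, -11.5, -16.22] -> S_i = 2.66 + -4.72*i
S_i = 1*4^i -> [1, 4, 16, 64, 256]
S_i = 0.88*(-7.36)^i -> [0.88, -6.48, 47.67, -350.85, 2582.22]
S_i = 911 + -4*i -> [911, 907, 903, 899, 895]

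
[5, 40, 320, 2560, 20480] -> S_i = 5*8^i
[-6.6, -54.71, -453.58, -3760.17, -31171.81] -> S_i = -6.60*8.29^i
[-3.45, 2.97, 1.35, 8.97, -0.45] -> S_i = Random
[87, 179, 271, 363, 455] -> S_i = 87 + 92*i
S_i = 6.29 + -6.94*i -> [6.29, -0.65, -7.59, -14.53, -21.47]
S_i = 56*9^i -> [56, 504, 4536, 40824, 367416]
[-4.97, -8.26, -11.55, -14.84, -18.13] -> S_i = -4.97 + -3.29*i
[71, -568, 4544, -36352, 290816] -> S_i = 71*-8^i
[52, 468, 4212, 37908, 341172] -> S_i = 52*9^i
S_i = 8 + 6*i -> [8, 14, 20, 26, 32]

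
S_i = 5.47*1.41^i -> [5.47, 7.71, 10.87, 15.33, 21.62]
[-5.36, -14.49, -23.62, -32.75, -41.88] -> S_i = -5.36 + -9.13*i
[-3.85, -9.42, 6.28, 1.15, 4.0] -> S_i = Random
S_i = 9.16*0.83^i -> [9.16, 7.6, 6.31, 5.24, 4.35]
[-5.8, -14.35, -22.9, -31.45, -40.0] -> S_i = -5.80 + -8.55*i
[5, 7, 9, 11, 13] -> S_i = 5 + 2*i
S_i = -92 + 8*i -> [-92, -84, -76, -68, -60]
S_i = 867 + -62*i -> [867, 805, 743, 681, 619]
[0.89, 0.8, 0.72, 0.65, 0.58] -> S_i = 0.89*0.90^i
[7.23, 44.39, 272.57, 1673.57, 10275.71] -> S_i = 7.23*6.14^i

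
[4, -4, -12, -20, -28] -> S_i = 4 + -8*i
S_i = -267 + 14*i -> [-267, -253, -239, -225, -211]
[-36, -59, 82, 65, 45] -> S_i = Random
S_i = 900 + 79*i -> [900, 979, 1058, 1137, 1216]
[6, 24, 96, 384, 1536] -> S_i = 6*4^i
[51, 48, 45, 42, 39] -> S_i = 51 + -3*i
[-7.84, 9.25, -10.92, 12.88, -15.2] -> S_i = -7.84*(-1.18)^i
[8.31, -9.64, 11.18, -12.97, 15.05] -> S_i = 8.31*(-1.16)^i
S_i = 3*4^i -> [3, 12, 48, 192, 768]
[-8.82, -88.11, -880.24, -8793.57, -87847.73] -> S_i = -8.82*9.99^i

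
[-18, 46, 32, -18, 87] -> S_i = Random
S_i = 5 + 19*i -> [5, 24, 43, 62, 81]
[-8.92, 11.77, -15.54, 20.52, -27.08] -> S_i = -8.92*(-1.32)^i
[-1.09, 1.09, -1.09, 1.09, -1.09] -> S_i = -1.09*(-1.00)^i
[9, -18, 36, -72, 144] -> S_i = 9*-2^i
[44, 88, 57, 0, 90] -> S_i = Random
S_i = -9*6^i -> [-9, -54, -324, -1944, -11664]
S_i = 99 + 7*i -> [99, 106, 113, 120, 127]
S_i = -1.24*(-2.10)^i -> [-1.24, 2.6, -5.47, 11.48, -24.12]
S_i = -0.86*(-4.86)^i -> [-0.86, 4.18, -20.31, 98.72, -479.78]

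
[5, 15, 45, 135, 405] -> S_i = 5*3^i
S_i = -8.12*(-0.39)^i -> [-8.12, 3.17, -1.24, 0.48, -0.19]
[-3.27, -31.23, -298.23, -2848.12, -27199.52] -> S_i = -3.27*9.55^i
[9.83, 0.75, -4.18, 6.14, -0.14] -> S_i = Random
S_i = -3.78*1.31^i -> [-3.78, -4.95, -6.49, -8.5, -11.13]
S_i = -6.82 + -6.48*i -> [-6.82, -13.3, -19.78, -26.26, -32.74]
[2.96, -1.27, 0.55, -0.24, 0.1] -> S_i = 2.96*(-0.43)^i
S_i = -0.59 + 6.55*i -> [-0.59, 5.96, 12.51, 19.06, 25.61]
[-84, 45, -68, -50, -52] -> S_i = Random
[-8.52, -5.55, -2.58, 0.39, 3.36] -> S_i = -8.52 + 2.97*i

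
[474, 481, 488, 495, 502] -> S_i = 474 + 7*i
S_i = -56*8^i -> [-56, -448, -3584, -28672, -229376]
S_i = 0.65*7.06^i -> [0.65, 4.59, 32.4, 228.73, 1614.85]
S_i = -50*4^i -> [-50, -200, -800, -3200, -12800]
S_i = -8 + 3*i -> [-8, -5, -2, 1, 4]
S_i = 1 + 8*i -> [1, 9, 17, 25, 33]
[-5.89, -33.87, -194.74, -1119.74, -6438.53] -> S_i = -5.89*5.75^i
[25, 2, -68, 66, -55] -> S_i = Random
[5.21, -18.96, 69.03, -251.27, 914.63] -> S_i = 5.21*(-3.64)^i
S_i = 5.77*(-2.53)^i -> [5.77, -14.6, 36.93, -93.44, 236.41]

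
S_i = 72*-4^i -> [72, -288, 1152, -4608, 18432]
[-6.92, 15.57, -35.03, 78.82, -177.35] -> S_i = -6.92*(-2.25)^i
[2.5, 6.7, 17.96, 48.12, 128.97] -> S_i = 2.50*2.68^i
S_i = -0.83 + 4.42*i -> [-0.83, 3.59, 8.01, 12.43, 16.85]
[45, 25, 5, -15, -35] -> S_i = 45 + -20*i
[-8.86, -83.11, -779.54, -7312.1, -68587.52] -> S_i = -8.86*9.38^i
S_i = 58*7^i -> [58, 406, 2842, 19894, 139258]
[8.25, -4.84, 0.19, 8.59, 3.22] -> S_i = Random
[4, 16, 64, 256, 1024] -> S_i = 4*4^i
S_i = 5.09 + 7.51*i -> [5.09, 12.6, 20.11, 27.62, 35.13]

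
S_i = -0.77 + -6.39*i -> [-0.77, -7.16, -13.55, -19.94, -26.33]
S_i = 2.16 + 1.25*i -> [2.16, 3.41, 4.66, 5.91, 7.16]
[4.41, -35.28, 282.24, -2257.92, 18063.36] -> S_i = 4.41*(-8.00)^i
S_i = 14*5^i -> [14, 70, 350, 1750, 8750]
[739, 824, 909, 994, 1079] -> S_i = 739 + 85*i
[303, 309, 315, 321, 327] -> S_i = 303 + 6*i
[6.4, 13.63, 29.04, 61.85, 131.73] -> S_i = 6.40*2.13^i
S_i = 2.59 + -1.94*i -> [2.59, 0.65, -1.29, -3.23, -5.17]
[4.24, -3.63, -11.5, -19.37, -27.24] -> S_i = 4.24 + -7.87*i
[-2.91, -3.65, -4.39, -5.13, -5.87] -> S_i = -2.91 + -0.74*i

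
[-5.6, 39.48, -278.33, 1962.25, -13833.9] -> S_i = -5.60*(-7.05)^i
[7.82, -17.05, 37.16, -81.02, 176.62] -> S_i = 7.82*(-2.18)^i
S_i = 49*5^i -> [49, 245, 1225, 6125, 30625]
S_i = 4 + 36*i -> [4, 40, 76, 112, 148]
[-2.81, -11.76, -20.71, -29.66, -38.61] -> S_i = -2.81 + -8.95*i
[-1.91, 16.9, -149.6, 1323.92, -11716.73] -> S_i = -1.91*(-8.85)^i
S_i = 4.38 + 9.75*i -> [4.38, 14.13, 23.88, 33.63, 43.38]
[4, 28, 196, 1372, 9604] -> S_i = 4*7^i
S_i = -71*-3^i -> [-71, 213, -639, 1917, -5751]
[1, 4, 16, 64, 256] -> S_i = 1*4^i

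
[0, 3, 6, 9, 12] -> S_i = 0 + 3*i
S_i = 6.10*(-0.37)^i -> [6.1, -2.26, 0.84, -0.31, 0.11]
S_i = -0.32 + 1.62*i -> [-0.32, 1.3, 2.92, 4.54, 6.16]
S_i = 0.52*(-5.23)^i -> [0.52, -2.72, 14.22, -74.39, 389.05]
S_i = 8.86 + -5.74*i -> [8.86, 3.12, -2.62, -8.36, -14.1]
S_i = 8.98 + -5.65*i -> [8.98, 3.33, -2.32, -7.97, -13.62]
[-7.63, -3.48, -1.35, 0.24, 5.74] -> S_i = Random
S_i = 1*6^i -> [1, 6, 36, 216, 1296]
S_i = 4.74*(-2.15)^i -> [4.74, -10.19, 21.91, -47.11, 101.28]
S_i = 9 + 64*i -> [9, 73, 137, 201, 265]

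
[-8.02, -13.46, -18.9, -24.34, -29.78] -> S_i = -8.02 + -5.44*i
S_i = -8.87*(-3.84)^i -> [-8.87, 34.06, -130.79, 502.25, -1928.63]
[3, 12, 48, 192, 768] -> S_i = 3*4^i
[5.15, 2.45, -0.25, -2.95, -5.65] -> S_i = 5.15 + -2.70*i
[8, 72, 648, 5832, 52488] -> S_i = 8*9^i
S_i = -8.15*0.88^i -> [-8.15, -7.17, -6.31, -5.55, -4.89]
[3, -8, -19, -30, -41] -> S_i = 3 + -11*i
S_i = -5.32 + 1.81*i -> [-5.32, -3.51, -1.7, 0.11, 1.92]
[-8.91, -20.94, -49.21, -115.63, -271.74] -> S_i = -8.91*2.35^i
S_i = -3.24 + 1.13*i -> [-3.24, -2.11, -0.98, 0.15, 1.28]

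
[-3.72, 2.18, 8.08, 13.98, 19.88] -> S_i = -3.72 + 5.90*i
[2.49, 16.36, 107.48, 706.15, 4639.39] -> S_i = 2.49*6.57^i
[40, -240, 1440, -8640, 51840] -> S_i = 40*-6^i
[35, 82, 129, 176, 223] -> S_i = 35 + 47*i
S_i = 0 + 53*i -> [0, 53, 106, 159, 212]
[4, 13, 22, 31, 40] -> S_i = 4 + 9*i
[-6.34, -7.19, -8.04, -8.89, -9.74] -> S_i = -6.34 + -0.85*i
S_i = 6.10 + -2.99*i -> [6.1, 3.11, 0.12, -2.87, -5.86]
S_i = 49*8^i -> [49, 392, 3136, 25088, 200704]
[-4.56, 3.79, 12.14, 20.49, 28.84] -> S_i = -4.56 + 8.35*i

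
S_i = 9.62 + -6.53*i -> [9.62, 3.09, -3.44, -9.97, -16.5]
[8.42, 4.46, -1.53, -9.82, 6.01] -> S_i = Random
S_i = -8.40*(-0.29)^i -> [-8.4, 2.44, -0.71, 0.2, -0.06]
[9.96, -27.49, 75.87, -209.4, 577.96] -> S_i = 9.96*(-2.76)^i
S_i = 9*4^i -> [9, 36, 144, 576, 2304]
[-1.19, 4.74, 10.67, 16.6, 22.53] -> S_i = -1.19 + 5.93*i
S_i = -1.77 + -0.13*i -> [-1.77, -1.9, -2.03, -2.16, -2.29]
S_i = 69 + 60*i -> [69, 129, 189, 249, 309]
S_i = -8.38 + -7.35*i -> [-8.38, -15.73, -23.08, -30.43, -37.78]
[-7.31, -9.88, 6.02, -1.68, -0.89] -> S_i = Random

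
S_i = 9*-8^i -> [9, -72, 576, -4608, 36864]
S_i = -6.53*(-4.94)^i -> [-6.53, 32.26, -159.36, 787.22, -3888.85]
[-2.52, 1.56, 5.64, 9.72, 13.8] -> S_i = -2.52 + 4.08*i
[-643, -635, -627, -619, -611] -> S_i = -643 + 8*i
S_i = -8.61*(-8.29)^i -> [-8.61, 71.38, -591.71, 4905.31, -40665.05]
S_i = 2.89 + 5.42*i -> [2.89, 8.31, 13.73, 19.15, 24.57]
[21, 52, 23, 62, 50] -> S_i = Random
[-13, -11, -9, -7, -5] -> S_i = -13 + 2*i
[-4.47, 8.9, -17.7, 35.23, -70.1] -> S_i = -4.47*(-1.99)^i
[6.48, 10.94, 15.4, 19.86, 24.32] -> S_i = 6.48 + 4.46*i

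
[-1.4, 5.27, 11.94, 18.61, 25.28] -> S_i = -1.40 + 6.67*i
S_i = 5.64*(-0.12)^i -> [5.64, -0.68, 0.08, -0.01, 0.0]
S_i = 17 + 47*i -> [17, 64, 111, 158, 205]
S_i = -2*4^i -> [-2, -8, -32, -128, -512]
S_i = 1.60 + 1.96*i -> [1.6, 3.56, 5.52, 7.48, 9.44]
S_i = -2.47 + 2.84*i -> [-2.47, 0.37, 3.21, 6.05, 8.89]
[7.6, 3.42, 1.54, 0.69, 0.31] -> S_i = 7.60*0.45^i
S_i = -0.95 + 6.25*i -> [-0.95, 5.3, 11.55, 17.8, 24.05]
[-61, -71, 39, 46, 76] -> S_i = Random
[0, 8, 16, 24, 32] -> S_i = 0 + 8*i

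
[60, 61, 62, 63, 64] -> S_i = 60 + 1*i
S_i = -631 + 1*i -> [-631, -630, -629, -628, -627]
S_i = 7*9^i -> [7, 63, 567, 5103, 45927]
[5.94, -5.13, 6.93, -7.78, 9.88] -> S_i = Random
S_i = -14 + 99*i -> [-14, 85, 184, 283, 382]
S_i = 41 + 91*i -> [41, 132, 223, 314, 405]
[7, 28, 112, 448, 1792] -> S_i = 7*4^i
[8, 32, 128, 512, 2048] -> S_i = 8*4^i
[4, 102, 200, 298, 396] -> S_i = 4 + 98*i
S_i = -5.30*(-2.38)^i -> [-5.3, 12.61, -30.02, 71.45, -170.05]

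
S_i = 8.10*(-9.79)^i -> [8.1, -79.3, 776.34, -7600.34, 74407.34]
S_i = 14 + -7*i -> [14, 7, 0, -7, -14]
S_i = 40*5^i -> [40, 200, 1000, 5000, 25000]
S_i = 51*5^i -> [51, 255, 1275, 6375, 31875]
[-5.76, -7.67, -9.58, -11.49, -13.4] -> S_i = -5.76 + -1.91*i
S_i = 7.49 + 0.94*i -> [7.49, 8.43, 9.37, 10.31, 11.25]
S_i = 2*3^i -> [2, 6, 18, 54, 162]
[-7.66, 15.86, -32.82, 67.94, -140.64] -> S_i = -7.66*(-2.07)^i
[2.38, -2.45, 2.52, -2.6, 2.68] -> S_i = 2.38*(-1.03)^i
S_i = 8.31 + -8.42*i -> [8.31, -0.11, -8.53, -16.95, -25.37]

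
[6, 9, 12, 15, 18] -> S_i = 6 + 3*i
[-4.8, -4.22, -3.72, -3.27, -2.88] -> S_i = -4.80*0.88^i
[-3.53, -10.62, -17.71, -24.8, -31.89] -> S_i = -3.53 + -7.09*i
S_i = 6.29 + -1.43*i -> [6.29, 4.86, 3.43, 2.0, 0.57]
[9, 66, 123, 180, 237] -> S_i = 9 + 57*i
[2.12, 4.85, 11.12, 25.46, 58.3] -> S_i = 2.12*2.29^i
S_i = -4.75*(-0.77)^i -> [-4.75, 3.66, -2.82, 2.17, -1.67]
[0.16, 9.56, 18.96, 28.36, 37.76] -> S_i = 0.16 + 9.40*i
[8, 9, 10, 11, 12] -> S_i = 8 + 1*i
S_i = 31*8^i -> [31, 248, 1984, 15872, 126976]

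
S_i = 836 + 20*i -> [836, 856, 876, 896, 916]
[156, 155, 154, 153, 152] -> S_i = 156 + -1*i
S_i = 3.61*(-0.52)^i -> [3.61, -1.88, 0.98, -0.51, 0.26]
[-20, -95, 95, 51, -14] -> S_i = Random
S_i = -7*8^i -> [-7, -56, -448, -3584, -28672]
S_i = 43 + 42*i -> [43, 85, 127, 169, 211]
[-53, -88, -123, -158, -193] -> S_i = -53 + -35*i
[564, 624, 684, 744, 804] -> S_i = 564 + 60*i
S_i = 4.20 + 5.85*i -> [4.2, 10.05, 15.9, 21.75, 27.6]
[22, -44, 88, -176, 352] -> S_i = 22*-2^i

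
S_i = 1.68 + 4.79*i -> [1.68, 6.47, 11.26, 16.05, 20.84]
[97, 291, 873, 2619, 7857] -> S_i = 97*3^i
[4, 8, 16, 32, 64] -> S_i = 4*2^i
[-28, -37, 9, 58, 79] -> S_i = Random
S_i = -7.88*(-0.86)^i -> [-7.88, 6.78, -5.83, 5.01, -4.31]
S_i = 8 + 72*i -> [8, 80, 152, 224, 296]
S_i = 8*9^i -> [8, 72, 648, 5832, 52488]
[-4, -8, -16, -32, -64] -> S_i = -4*2^i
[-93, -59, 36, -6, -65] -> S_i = Random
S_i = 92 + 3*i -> [92, 95, 98, 101, 104]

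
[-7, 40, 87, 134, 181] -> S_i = -7 + 47*i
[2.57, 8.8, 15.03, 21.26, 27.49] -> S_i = 2.57 + 6.23*i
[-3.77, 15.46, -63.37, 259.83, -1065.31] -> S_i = -3.77*(-4.10)^i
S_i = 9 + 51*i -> [9, 60, 111, 162, 213]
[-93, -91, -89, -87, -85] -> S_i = -93 + 2*i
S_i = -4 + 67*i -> [-4, 63, 130, 197, 264]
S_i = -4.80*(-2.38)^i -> [-4.8, 11.42, -27.19, 64.71, -154.01]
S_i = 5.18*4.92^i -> [5.18, 25.49, 125.39, 616.91, 3035.22]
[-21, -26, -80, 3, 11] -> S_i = Random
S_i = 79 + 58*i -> [79, 137, 195, 253, 311]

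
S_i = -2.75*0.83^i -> [-2.75, -2.28, -1.89, -1.57, -1.31]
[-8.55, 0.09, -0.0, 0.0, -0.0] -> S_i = -8.55*(-0.01)^i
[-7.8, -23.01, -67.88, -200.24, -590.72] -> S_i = -7.80*2.95^i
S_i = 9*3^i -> [9, 27, 81, 243, 729]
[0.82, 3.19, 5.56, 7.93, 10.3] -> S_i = 0.82 + 2.37*i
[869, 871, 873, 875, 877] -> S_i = 869 + 2*i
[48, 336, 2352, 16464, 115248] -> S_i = 48*7^i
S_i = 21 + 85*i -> [21, 106, 191, 276, 361]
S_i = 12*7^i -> [12, 84, 588, 4116, 28812]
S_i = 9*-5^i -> [9, -45, 225, -1125, 5625]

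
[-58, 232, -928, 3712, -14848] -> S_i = -58*-4^i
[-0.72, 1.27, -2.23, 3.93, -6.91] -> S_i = -0.72*(-1.76)^i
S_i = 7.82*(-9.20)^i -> [7.82, -71.94, 661.88, -6089.34, 56021.93]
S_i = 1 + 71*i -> [1, 72, 143, 214, 285]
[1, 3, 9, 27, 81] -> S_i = 1*3^i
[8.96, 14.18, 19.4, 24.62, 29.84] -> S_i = 8.96 + 5.22*i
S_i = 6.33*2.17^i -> [6.33, 13.74, 29.81, 64.68, 140.36]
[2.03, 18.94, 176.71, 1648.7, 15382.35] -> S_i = 2.03*9.33^i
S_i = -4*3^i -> [-4, -12, -36, -108, -324]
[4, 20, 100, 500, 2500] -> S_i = 4*5^i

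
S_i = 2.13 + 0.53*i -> [2.13, 2.66, 3.19, 3.72, 4.25]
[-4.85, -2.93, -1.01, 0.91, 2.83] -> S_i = -4.85 + 1.92*i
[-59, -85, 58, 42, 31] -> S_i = Random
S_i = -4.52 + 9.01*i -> [-4.52, 4.49, 13.5, 22.51, 31.52]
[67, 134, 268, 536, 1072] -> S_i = 67*2^i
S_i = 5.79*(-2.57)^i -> [5.79, -14.88, 38.24, -98.28, 252.59]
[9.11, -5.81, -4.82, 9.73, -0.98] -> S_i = Random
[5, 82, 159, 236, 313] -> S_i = 5 + 77*i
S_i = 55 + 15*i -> [55, 70, 85, 100, 115]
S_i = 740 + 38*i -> [740, 778, 816, 854, 892]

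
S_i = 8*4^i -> [8, 32, 128, 512, 2048]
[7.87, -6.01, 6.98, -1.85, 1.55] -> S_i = Random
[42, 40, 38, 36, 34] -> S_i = 42 + -2*i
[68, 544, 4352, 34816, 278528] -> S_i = 68*8^i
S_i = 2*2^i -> [2, 4, 8, 16, 32]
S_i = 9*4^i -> [9, 36, 144, 576, 2304]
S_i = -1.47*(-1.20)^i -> [-1.47, 1.76, -2.12, 2.54, -3.05]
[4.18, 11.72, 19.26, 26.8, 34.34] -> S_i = 4.18 + 7.54*i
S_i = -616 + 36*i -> [-616, -580, -544, -508, -472]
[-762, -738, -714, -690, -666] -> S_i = -762 + 24*i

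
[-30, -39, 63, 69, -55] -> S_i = Random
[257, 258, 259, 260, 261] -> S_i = 257 + 1*i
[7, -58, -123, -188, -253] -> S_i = 7 + -65*i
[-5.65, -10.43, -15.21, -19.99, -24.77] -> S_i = -5.65 + -4.78*i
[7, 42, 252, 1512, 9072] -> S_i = 7*6^i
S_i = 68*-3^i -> [68, -204, 612, -1836, 5508]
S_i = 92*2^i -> [92, 184, 368, 736, 1472]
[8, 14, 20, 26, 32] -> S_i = 8 + 6*i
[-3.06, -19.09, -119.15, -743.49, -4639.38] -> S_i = -3.06*6.24^i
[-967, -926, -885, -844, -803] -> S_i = -967 + 41*i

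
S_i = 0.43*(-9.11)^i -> [0.43, -3.92, 35.69, -325.1, 2961.71]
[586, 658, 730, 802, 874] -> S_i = 586 + 72*i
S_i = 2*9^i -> [2, 18, 162, 1458, 13122]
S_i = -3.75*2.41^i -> [-3.75, -9.04, -21.78, -52.49, -126.5]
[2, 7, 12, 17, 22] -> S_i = 2 + 5*i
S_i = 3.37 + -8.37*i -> [3.37, -5.0, -13.37, -21.74, -30.11]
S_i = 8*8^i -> [8, 64, 512, 4096, 32768]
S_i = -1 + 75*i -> [-1, 74, 149, 224, 299]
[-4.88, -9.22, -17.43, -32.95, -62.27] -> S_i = -4.88*1.89^i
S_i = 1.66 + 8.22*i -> [1.66, 9.88, 18.1, 26.32, 34.54]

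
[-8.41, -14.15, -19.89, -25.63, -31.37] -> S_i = -8.41 + -5.74*i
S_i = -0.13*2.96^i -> [-0.13, -0.38, -1.14, -3.37, -9.98]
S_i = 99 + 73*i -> [99, 172, 245, 318, 391]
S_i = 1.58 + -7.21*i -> [1.58, -5.63, -12.84, -20.05, -27.26]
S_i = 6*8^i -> [6, 48, 384, 3072, 24576]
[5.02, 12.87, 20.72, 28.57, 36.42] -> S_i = 5.02 + 7.85*i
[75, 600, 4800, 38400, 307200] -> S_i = 75*8^i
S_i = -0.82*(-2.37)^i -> [-0.82, 1.94, -4.61, 10.92, -25.87]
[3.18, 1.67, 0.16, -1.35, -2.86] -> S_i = 3.18 + -1.51*i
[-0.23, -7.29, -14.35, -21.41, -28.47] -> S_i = -0.23 + -7.06*i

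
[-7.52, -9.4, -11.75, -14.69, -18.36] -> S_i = -7.52*1.25^i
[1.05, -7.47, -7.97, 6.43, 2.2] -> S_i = Random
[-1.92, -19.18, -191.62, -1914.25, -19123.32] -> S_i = -1.92*9.99^i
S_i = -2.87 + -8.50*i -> [-2.87, -11.37, -19.87, -28.37, -36.87]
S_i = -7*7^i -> [-7, -49, -343, -2401, -16807]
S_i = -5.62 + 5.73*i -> [-5.62, 0.11, 5.84, 11.57, 17.3]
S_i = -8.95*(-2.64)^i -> [-8.95, 23.63, -62.38, 164.68, -434.75]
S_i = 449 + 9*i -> [449, 458, 467, 476, 485]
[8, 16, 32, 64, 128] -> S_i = 8*2^i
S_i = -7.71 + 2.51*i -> [-7.71, -5.2, -2.69, -0.18, 2.33]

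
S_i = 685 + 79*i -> [685, 764, 843, 922, 1001]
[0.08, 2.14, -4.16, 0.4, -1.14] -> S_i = Random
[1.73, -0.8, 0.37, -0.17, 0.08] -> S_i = 1.73*(-0.46)^i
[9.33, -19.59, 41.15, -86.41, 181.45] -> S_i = 9.33*(-2.10)^i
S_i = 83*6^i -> [83, 498, 2988, 17928, 107568]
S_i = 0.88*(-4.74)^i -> [0.88, -4.17, 19.77, -93.72, 444.22]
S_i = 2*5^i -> [2, 10, 50, 250, 1250]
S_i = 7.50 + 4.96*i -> [7.5, 12.46, 17.42, 22.38, 27.34]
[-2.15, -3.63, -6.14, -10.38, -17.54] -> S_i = -2.15*1.69^i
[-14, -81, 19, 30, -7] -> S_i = Random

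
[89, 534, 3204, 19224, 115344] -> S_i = 89*6^i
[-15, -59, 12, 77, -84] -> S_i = Random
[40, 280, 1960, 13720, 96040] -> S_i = 40*7^i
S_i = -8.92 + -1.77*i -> [-8.92, -10.69, -12.46, -14.23, -16.0]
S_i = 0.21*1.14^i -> [0.21, 0.24, 0.27, 0.31, 0.35]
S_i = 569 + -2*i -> [569, 567, 565, 563, 561]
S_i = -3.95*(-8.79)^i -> [-3.95, 34.72, -305.19, 2682.65, -23580.48]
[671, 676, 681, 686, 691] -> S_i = 671 + 5*i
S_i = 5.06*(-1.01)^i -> [5.06, -5.11, 5.16, -5.21, 5.27]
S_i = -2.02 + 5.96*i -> [-2.02, 3.94, 9.9, 15.86, 21.82]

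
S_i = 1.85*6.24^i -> [1.85, 11.54, 72.03, 449.5, 2804.85]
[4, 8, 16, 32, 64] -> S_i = 4*2^i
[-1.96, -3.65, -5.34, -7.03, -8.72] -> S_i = -1.96 + -1.69*i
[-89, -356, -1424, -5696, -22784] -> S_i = -89*4^i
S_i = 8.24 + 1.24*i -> [8.24, 9.48, 10.72, 11.96, 13.2]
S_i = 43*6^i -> [43, 258, 1548, 9288, 55728]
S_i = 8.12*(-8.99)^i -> [8.12, -73.0, 656.26, -5899.77, 53038.94]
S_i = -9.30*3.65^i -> [-9.3, -33.94, -123.9, -452.23, -1650.65]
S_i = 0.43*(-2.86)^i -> [0.43, -1.23, 3.52, -10.06, 28.77]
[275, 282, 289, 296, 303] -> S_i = 275 + 7*i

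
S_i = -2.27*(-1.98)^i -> [-2.27, 4.49, -8.9, 17.62, -34.89]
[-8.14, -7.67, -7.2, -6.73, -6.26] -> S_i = -8.14 + 0.47*i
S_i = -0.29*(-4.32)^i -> [-0.29, 1.25, -5.41, 23.38, -101.0]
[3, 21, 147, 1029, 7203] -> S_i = 3*7^i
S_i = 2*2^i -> [2, 4, 8, 16, 32]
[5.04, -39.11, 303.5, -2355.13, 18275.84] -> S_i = 5.04*(-7.76)^i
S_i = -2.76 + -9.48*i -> [-2.76, -12.24, -21.72, -31.2, -40.68]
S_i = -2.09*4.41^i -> [-2.09, -9.22, -40.65, -179.25, -790.5]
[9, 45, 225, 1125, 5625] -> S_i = 9*5^i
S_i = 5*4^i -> [5, 20, 80, 320, 1280]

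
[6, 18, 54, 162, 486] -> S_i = 6*3^i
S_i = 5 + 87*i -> [5, 92, 179, 266, 353]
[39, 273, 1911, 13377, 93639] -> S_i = 39*7^i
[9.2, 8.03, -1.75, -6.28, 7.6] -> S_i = Random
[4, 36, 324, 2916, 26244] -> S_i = 4*9^i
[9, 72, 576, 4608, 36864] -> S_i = 9*8^i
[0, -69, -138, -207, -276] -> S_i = 0 + -69*i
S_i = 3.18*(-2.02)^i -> [3.18, -6.42, 12.98, -26.21, 52.95]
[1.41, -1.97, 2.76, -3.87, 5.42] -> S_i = 1.41*(-1.40)^i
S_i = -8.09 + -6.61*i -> [-8.09, -14.7, -21.31, -27.92, -34.53]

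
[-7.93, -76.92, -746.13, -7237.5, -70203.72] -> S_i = -7.93*9.70^i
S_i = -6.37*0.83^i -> [-6.37, -5.29, -4.39, -3.64, -3.02]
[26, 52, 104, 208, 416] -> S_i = 26*2^i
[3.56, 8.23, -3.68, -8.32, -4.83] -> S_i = Random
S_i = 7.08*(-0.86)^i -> [7.08, -6.09, 5.24, -4.5, 3.87]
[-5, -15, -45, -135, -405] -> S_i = -5*3^i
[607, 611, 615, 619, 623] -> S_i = 607 + 4*i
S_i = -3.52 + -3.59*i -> [-3.52, -7.11, -10.7, -14.29, -17.88]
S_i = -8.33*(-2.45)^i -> [-8.33, 20.41, -50.0, 122.5, -300.13]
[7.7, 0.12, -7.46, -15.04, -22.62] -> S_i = 7.70 + -7.58*i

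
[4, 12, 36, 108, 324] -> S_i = 4*3^i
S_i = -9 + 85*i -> [-9, 76, 161, 246, 331]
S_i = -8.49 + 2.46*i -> [-8.49, -6.03, -3.57, -1.11, 1.35]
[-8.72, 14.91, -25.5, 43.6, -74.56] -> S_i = -8.72*(-1.71)^i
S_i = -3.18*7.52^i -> [-3.18, -23.91, -179.83, -1352.32, -10169.47]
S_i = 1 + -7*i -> [1, -6, -13, -20, -27]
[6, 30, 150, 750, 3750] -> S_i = 6*5^i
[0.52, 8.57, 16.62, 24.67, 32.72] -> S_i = 0.52 + 8.05*i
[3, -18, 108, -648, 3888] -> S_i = 3*-6^i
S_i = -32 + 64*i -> [-32, 32, 96, 160, 224]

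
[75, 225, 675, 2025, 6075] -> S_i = 75*3^i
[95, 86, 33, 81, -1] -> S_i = Random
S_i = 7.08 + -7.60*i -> [7.08, -0.52, -8.12, -15.72, -23.32]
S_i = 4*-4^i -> [4, -16, 64, -256, 1024]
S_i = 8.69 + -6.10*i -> [8.69, 2.59, -3.51, -9.61, -15.71]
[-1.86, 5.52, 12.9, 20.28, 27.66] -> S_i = -1.86 + 7.38*i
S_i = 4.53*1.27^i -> [4.53, 5.75, 7.31, 9.28, 11.78]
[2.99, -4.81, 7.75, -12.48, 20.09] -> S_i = 2.99*(-1.61)^i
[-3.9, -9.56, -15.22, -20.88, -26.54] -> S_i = -3.90 + -5.66*i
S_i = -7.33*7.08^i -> [-7.33, -51.9, -367.43, -2601.38, -18417.77]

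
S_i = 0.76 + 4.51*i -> [0.76, 5.27, 9.78, 14.29, 18.8]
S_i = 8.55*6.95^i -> [8.55, 59.42, 412.99, 2870.26, 19948.27]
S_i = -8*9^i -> [-8, -72, -648, -5832, -52488]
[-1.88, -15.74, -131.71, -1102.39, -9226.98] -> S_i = -1.88*8.37^i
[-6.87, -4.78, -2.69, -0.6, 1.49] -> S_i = -6.87 + 2.09*i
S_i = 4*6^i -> [4, 24, 144, 864, 5184]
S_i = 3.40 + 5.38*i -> [3.4, 8.78, 14.16, 19.54, 24.92]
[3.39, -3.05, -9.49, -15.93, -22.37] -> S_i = 3.39 + -6.44*i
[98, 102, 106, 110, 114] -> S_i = 98 + 4*i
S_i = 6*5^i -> [6, 30, 150, 750, 3750]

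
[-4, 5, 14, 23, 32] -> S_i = -4 + 9*i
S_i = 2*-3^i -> [2, -6, 18, -54, 162]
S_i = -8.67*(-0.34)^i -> [-8.67, 2.95, -1.0, 0.34, -0.12]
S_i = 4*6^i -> [4, 24, 144, 864, 5184]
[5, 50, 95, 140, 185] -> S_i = 5 + 45*i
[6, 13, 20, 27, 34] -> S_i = 6 + 7*i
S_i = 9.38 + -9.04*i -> [9.38, 0.34, -8.7, -17.74, -26.78]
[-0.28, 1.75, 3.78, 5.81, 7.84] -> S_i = -0.28 + 2.03*i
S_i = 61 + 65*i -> [61, 126, 191, 256, 321]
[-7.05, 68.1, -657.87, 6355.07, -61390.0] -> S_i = -7.05*(-9.66)^i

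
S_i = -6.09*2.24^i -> [-6.09, -13.64, -30.56, -68.45, -153.32]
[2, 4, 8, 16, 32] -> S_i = 2*2^i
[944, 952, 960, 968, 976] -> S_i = 944 + 8*i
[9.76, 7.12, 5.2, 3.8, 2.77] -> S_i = 9.76*0.73^i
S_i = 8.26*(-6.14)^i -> [8.26, -50.72, 311.4, -1911.99, 11739.61]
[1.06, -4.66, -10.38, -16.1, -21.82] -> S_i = 1.06 + -5.72*i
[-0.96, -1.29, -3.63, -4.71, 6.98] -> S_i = Random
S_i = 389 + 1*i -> [389, 390, 391, 392, 393]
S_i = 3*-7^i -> [3, -21, 147, -1029, 7203]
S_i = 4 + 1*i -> [4, 5, 6, 7, 8]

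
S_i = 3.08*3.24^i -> [3.08, 9.98, 32.33, 104.76, 339.41]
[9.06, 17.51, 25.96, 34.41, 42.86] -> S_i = 9.06 + 8.45*i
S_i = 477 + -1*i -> [477, 476, 475, 474, 473]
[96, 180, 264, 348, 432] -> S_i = 96 + 84*i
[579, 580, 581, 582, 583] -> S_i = 579 + 1*i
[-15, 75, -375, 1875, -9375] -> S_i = -15*-5^i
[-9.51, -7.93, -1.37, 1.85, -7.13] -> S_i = Random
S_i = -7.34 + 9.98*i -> [-7.34, 2.64, 12.62, 22.6, 32.58]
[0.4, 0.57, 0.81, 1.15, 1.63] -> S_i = 0.40*1.42^i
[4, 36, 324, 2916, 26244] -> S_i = 4*9^i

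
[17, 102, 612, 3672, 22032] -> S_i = 17*6^i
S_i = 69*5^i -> [69, 345, 1725, 8625, 43125]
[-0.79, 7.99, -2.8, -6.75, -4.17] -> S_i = Random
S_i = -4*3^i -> [-4, -12, -36, -108, -324]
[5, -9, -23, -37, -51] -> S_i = 5 + -14*i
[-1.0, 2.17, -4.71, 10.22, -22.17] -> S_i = -1.00*(-2.17)^i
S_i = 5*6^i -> [5, 30, 180, 1080, 6480]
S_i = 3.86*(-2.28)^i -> [3.86, -8.8, 20.07, -45.75, 104.31]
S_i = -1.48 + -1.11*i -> [-1.48, -2.59, -3.7, -4.81, -5.92]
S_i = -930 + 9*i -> [-930, -921, -912, -903, -894]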